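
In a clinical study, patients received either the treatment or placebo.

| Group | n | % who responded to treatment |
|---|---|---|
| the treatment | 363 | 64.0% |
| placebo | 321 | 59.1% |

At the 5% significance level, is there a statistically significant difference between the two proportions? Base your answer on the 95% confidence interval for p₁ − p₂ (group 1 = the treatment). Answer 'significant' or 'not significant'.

Each SE is √(p̂(1−p̂)/n): √(0.6400·0.3600/363) = 0.02519 and √(0.5910·0.4090/321) = 0.02744.
SE(p̂₁ − p̂₂) = √(SE₁² + SE₂²) = √(0.0006345361 + 0.0007529536) = 0.03725, since the two samples are independent.
At 95% confidence z* = 1.960; margin = 1.960 × 0.03725 = 0.07301.
The difference is 0.6400 − 0.5910 = 0.0490, so the interval is 0.0490 ± 0.07301 = (-0.02401, 0.12201).
The interval (-0.02401, 0.12201) contains 0, so the difference is not significant.

not significant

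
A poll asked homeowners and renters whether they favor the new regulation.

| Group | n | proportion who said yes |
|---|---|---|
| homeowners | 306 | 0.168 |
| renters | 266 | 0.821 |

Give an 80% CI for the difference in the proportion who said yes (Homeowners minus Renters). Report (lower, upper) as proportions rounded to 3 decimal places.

SE₁ = √(p̂₁(1−p̂₁)/n₁) = √(0.1680·0.8320/306) = 0.02137; SE₂ = √(0.8210·0.1790/266) = 0.02350.
Independent samples: SE of the difference = √(SE₁² + SE₂²) = √(0.0004566769 + 0.00055225) = 0.03176.
z* for 80% confidence is 1.282, so the margin of error is 1.282 × 0.03176 = 0.04072.
Point estimate p̂₁ − p̂₂ = 0.1680 − 0.8210 = -0.6530.
-0.6530 ± 0.04072 → (-0.694, -0.612).

(-0.694, -0.612)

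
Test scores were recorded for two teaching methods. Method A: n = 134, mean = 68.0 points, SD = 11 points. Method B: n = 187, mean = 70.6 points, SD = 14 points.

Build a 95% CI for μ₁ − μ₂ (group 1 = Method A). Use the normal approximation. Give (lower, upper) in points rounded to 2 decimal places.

Standard errors of each mean: 11/√134 = 0.9503 and 14/√187 = 1.0238.
SE(x̄₁ − x̄₂) = √(0.9503² + 1.0238²) = 1.3969 for independent samples with unequal variances.
With z* = 1.960, the margin is 1.960 × 1.3969 = 2.7379.
x̄₁ − x̄₂ = 68.0 − 70.6 = -2.6000; the interval is -2.6000 ± 2.7379 = (-5.34, 0.14).

(-5.34, 0.14)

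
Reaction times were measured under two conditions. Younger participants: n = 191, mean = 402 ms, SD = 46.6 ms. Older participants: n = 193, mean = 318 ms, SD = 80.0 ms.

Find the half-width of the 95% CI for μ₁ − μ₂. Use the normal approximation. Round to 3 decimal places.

13.079

Per-group SEs: s₁/√n₁ = 46.6/√191 = 3.3719, s₂/√n₂ = 80.0/√193 = 5.7585.
Unpooled SE of the difference: √(11.36970961 + 33.16032225) = 6.6731.
Margin of error = z* · SE = 1.960 × 6.6731 = 13.0793.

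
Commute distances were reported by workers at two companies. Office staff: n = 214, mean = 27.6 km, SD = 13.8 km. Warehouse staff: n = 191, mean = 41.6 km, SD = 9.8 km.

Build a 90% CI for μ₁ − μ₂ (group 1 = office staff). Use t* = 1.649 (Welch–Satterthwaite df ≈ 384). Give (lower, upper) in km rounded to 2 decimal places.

(-15.95, -12.05)

Standard errors of each mean: 13.8/√214 = 0.9433 and 9.8/√191 = 0.7091.
SE(x̄₁ − x̄₂) = √(0.9433² + 0.7091²) = 1.1801 for independent samples with unequal variances.
With t* = 1.649, the margin is 1.649 × 1.1801 = 1.9460.
x̄₁ − x̄₂ = 27.6 − 41.6 = -14.0000; the interval is -14.0000 ± 1.9460 = (-15.95, -12.05).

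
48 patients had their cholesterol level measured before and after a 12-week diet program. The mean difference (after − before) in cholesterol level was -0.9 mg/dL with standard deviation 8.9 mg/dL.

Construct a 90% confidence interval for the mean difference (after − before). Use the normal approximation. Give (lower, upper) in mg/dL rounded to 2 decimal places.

This is a matched-pairs design, so SE = s_d/√n = 8.9/√48 = 1.2846.
Margin = 1.645 × 1.2846 = 2.1132; the interval is -0.9 ± 2.1132 = (-3.01, 1.21).

(-3.01, 1.21)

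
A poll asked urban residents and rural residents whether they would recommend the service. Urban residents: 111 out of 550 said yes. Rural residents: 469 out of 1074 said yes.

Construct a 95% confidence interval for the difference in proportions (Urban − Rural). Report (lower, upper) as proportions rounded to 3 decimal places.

(-0.280, -0.190)

p̂₁ = 111/550 = 0.2018 and p̂₂ = 469/1074 = 0.4367.
SE₁ = √(p̂₁(1−p̂₁)/n₁) = √(0.2018·0.7982/550) = 0.01711; SE₂ = √(0.4367·0.5633/1074) = 0.01513.
Independent samples: SE of the difference = √(SE₁² + SE₂²) = √(0.0002927521 + 0.0002289169) = 0.02284.
z* for 95% confidence is 1.960, so the margin of error is 1.960 × 0.02284 = 0.04477.
Point estimate p̂₁ − p̂₂ = 0.2018 − 0.4367 = -0.2349.
-0.2349 ± 0.04477 → (-0.280, -0.190).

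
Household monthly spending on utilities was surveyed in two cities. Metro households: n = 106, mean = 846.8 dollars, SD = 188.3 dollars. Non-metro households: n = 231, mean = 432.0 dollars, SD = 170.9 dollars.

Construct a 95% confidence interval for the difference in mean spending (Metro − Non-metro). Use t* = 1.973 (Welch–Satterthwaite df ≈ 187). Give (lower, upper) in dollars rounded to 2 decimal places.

SE₁ = s₁/√n₁ = 188.3/√106 = 18.2893; SE₂ = 170.9/√231 = 11.2444.
Independent samples, unequal variances: SE_diff = √(SE₁² + SE₂²) = √(334.49849449 + 126.43653136) = 21.4694.
t* = 1.973, so margin of error = 1.973 × 21.4694 = 42.3591.
Difference in means = 846.8 − 432.0 = 414.8000.
414.8000 ± 42.3591 → (372.44, 457.16).

(372.44, 457.16)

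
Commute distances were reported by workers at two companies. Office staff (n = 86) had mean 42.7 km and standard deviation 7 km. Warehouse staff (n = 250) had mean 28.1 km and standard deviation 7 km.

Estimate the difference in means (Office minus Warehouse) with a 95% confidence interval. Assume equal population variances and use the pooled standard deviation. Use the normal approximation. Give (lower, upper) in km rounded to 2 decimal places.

s_p = √[((n₁−1)s₁² + (n₂−1)s₂²)/(n₁+n₂−2)] = √[(85·7² + 249·7²)/334] = 7.0000.
SE = 7.0000·√(1/86 + 1/250) = 0.8751.
With z* = 1.960, margin = 1.960 × 0.8751 = 1.7152.
x̄₁ − x̄₂ = 42.7 − 28.1 = 14.6000; interval 14.6000 ± 1.7152 = (12.88, 16.32).

(12.88, 16.32)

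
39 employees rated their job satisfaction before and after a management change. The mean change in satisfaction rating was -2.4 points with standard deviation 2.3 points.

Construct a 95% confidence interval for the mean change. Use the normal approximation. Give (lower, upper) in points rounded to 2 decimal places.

Paired design: SE = s_d/√n = 2.3/√39 = 0.3683.
z* = 1.960; margin of error = 1.960 × 0.3683 = 0.7219.
-2.4 ± 0.7219 → (-3.12, -1.68).

(-3.12, -1.68)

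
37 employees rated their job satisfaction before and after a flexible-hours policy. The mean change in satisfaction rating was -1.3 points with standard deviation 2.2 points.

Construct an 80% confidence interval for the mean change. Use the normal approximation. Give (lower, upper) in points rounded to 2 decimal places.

Paired design: SE = s_d/√n = 2.2/√37 = 0.3617.
z* = 1.282; margin of error = 1.282 × 0.3617 = 0.4637.
-1.3 ± 0.4637 → (-1.76, -0.84).

(-1.76, -0.84)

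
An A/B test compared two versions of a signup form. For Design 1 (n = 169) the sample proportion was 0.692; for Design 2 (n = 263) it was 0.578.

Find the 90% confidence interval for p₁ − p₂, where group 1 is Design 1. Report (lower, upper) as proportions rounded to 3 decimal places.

(0.037, 0.191)

SE₁ = √(p̂₁(1−p̂₁)/n₁) = √(0.6920·0.3080/169) = 0.03551; SE₂ = √(0.5780·0.4220/263) = 0.03045.
Independent samples: SE of the difference = √(SE₁² + SE₂²) = √(0.0012609601 + 0.0009272025) = 0.04678.
z* for 90% confidence is 1.645, so the margin of error is 1.645 × 0.04678 = 0.07695.
Point estimate p̂₁ − p̂₂ = 0.6920 − 0.5780 = 0.1140.
0.1140 ± 0.07695 → (0.037, 0.191).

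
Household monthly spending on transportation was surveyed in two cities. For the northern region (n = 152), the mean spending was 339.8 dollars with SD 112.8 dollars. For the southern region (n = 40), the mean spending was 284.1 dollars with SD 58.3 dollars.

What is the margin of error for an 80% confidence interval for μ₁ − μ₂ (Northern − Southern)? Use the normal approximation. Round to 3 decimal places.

SE₁ = s₁/√n₁ = 112.8/√152 = 9.1493; SE₂ = 58.3/√40 = 9.2180.
Independent samples, unequal variances: SE_diff = √(SE₁² + SE₂²) = √(83.70969049 + 84.971524) = 12.9877.
z* = 1.282, so margin of error = 1.282 × 12.9877 = 16.6502.

16.650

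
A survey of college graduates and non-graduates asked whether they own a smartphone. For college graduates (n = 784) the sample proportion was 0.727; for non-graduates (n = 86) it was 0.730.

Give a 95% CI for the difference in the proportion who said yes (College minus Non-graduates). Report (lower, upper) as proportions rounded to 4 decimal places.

Each SE is √(p̂(1−p̂)/n): √(0.7270·0.2730/784) = 0.01591 and √(0.7300·0.2700/86) = 0.04787.
SE(p̂₁ − p̂₂) = √(SE₁² + SE₂²) = √(0.0002531281 + 0.0022915369) = 0.05044, since the two samples are independent.
At 95% confidence z* = 1.960; margin = 1.960 × 0.05044 = 0.09886.
The difference is 0.7270 − 0.7300 = -0.0030, so the interval is -0.0030 ± 0.09886 = (-0.1019, 0.0959).

(-0.1019, 0.0959)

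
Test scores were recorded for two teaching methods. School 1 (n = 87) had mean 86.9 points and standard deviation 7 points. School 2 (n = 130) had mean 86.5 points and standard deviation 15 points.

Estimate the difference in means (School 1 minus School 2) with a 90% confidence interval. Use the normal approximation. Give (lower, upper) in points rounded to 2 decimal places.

(-2.09, 2.89)

Standard errors of each mean: 7/√87 = 0.7505 and 15/√130 = 1.3156.
SE(x̄₁ − x̄₂) = √(0.7505² + 1.3156²) = 1.5146 for independent samples with unequal variances.
With z* = 1.645, the margin is 1.645 × 1.5146 = 2.4915.
x̄₁ − x̄₂ = 86.9 − 86.5 = 0.4000; the interval is 0.4000 ± 2.4915 = (-2.09, 2.89).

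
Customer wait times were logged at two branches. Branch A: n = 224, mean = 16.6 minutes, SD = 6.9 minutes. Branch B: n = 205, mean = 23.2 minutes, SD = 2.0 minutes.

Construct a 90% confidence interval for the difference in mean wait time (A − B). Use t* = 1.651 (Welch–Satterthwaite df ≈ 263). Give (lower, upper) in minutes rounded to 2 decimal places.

Per-group SEs: s₁/√n₁ = 6.9/√224 = 0.4610, s₂/√n₂ = 2.0/√205 = 0.1397.
Unpooled SE of the difference: √(0.212521 + 0.01951609) = 0.4817.
Margin of error = t* · SE = 1.651 × 0.4817 = 0.7953.
x̄₁ − x̄₂ = 16.6 − 23.2 = -6.6000.
CI: -6.6000 ± 0.7953 = (-7.40, -5.80).

(-7.40, -5.80)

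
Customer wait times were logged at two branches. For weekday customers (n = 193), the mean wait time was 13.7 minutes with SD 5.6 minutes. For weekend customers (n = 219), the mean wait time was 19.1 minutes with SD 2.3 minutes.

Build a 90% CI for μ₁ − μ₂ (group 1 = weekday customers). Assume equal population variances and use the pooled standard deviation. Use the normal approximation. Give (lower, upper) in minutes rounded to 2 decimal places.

Pooled variance s_p² = [192·5.6² + 218·2.3²] / (193+219−2) = 17.4984, so s_p = 4.1831.
SE_diff = s_p·√(1/n₁ + 1/n₂) = 4.1831·√(1/193 + 1/219) = 0.4130.
z* = 1.645; margin = 1.645 × 0.4130 = 0.6794.
Difference = 13.7 − 19.1 = -5.4000.
-5.4000 ± 0.6794 → (-6.08, -4.72).

(-6.08, -4.72)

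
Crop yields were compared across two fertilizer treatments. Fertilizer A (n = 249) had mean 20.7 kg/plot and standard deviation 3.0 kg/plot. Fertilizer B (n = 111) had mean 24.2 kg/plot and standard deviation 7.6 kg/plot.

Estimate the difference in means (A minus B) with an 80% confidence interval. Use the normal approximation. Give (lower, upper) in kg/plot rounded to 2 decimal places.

(-4.46, -2.54)

Standard errors of each mean: 3.0/√249 = 0.1901 and 7.6/√111 = 0.7214.
SE(x̄₁ − x̄₂) = √(0.1901² + 0.7214²) = 0.7460 for independent samples with unequal variances.
With z* = 1.282, the margin is 1.282 × 0.7460 = 0.9564.
x̄₁ − x̄₂ = 20.7 − 24.2 = -3.5000; the interval is -3.5000 ± 0.9564 = (-4.46, -2.54).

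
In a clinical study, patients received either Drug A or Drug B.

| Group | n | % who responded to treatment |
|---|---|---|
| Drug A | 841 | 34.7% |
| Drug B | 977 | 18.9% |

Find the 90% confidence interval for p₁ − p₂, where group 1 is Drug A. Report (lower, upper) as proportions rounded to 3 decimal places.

(0.124, 0.192)

Each SE is √(p̂(1−p̂)/n): √(0.3470·0.6530/841) = 0.01641 and √(0.1890·0.8110/977) = 0.01253.
SE(p̂₁ − p̂₂) = √(SE₁² + SE₂²) = √(0.0002692881 + 0.0001570009) = 0.02065, since the two samples are independent.
At 90% confidence z* = 1.645; margin = 1.645 × 0.02065 = 0.03397.
The difference is 0.3470 − 0.1890 = 0.1580, so the interval is 0.1580 ± 0.03397 = (0.124, 0.192).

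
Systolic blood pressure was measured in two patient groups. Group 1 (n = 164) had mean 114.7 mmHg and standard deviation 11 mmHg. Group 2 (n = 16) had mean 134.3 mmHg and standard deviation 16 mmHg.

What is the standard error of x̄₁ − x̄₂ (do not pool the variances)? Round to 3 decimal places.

4.091

SE₁ = s₁/√n₁ = 11/√164 = 0.8590; SE₂ = 16/√16 = 4.0000.
Independent samples, unequal variances: SE_diff = √(SE₁² + SE₂²) = √(0.737881 + 16.0) = 4.0912.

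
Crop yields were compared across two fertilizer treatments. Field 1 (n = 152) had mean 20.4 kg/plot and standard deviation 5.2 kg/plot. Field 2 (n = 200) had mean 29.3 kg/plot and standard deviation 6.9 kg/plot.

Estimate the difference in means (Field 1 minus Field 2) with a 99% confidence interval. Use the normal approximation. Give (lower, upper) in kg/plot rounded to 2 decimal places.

(-10.56, -7.24)

SE₁ = s₁/√n₁ = 5.2/√152 = 0.4218; SE₂ = 6.9/√200 = 0.4879.
Independent samples, unequal variances: SE_diff = √(SE₁² + SE₂²) = √(0.17791524 + 0.23804641) = 0.6450.
z* = 2.576, so margin of error = 2.576 × 0.6450 = 1.6615.
Difference in means = 20.4 − 29.3 = -8.9000.
-8.9000 ± 1.6615 → (-10.56, -7.24).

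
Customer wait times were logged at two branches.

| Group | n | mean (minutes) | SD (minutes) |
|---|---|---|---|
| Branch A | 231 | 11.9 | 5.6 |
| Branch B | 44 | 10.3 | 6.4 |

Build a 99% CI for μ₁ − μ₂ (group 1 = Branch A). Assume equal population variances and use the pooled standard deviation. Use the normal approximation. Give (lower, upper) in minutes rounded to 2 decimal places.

Pooled variance s_p² = [230·5.6² + 43·6.4²] / (231+44−2) = 32.8721, so s_p = 5.7334.
SE_diff = s_p·√(1/n₁ + 1/n₂) = 5.7334·√(1/231 + 1/44) = 0.9431.
z* = 2.576; margin = 2.576 × 0.9431 = 2.4294.
Difference = 11.9 − 10.3 = 1.6000.
1.6000 ± 2.4294 → (-0.83, 4.03).

(-0.83, 4.03)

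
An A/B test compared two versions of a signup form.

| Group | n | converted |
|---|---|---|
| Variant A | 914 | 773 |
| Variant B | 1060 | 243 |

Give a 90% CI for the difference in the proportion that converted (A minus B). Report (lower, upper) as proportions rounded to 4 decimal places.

Sample proportions: 773/914 = 0.8457, 243/1060 = 0.2292.
Each SE is √(p̂(1−p̂)/n): √(0.8457·0.1543/914) = 0.01195 and √(0.2292·0.7708/1060) = 0.01291.
SE(p̂₁ − p̂₂) = √(SE₁² + SE₂²) = √(0.0001428025 + 0.0001666681) = 0.01759, since the two samples are independent.
At 90% confidence z* = 1.645; margin = 1.645 × 0.01759 = 0.02894.
The difference is 0.8457 − 0.2292 = 0.6165, so the interval is 0.6165 ± 0.02894 = (0.5876, 0.6454).

(0.5876, 0.6454)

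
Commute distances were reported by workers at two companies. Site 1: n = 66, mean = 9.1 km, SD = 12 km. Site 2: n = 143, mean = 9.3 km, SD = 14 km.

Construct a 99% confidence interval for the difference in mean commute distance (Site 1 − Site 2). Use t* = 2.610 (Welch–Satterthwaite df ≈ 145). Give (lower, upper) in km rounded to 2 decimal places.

(-5.12, 4.72)

Standard errors of each mean: 12/√66 = 1.4771 and 14/√143 = 1.1707.
SE(x̄₁ − x̄₂) = √(1.4771² + 1.1707²) = 1.8848 for independent samples with unequal variances.
With t* = 2.610, the margin is 2.610 × 1.8848 = 4.9193.
x̄₁ − x̄₂ = 9.1 − 9.3 = -0.2000; the interval is -0.2000 ± 4.9193 = (-5.12, 4.72).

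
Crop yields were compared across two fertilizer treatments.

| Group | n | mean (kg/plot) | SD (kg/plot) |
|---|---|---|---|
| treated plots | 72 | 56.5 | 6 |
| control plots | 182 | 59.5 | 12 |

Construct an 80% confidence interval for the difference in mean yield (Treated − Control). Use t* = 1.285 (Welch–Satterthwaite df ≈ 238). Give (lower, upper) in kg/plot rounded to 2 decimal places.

Per-group SEs: s₁/√n₁ = 6/√72 = 0.7071, s₂/√n₂ = 12/√182 = 0.8895.
Unpooled SE of the difference: √(0.49999041 + 0.79121025) = 1.1363.
Margin of error = t* · SE = 1.285 × 1.1363 = 1.4601.
x̄₁ − x̄₂ = 56.5 − 59.5 = -3.0000.
CI: -3.0000 ± 1.4601 = (-4.46, -1.54).

(-4.46, -1.54)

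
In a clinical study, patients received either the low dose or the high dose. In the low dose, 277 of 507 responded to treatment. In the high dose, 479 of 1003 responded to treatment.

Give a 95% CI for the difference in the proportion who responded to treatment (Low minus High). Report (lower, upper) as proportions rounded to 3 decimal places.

(0.016, 0.122)

First, p̂₁ = 277/507 = 0.5464; p̂₂ = 479/1003 = 0.4776.
The two standard errors are √(0.5464×0.4536/507) = 0.02211 and √(0.4776×0.5224/1003) = 0.01577.
Because the samples are independent, SE_diff = √(0.02211² + 0.01577²) = 0.02716.
Using z* = 1.960 for 95%, ME = 1.960 × 0.02716 = 0.05323.
p̂₁ − p̂₂ = 0.0688; interval 0.0688 ± 0.05323 gives (0.016, 0.122).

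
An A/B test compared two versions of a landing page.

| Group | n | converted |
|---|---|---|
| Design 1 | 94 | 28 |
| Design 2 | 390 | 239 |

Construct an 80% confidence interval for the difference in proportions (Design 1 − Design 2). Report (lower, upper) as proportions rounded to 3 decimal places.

p̂₁ = 28/94 = 0.2979 and p̂₂ = 239/390 = 0.6128.
SE₁ = √(p̂₁(1−p̂₁)/n₁) = √(0.2979·0.7021/94) = 0.04717; SE₂ = √(0.6128·0.3872/390) = 0.02467.
Independent samples: SE of the difference = √(SE₁² + SE₂²) = √(0.0022250089 + 0.0006086089) = 0.05323.
z* for 80% confidence is 1.282, so the margin of error is 1.282 × 0.05323 = 0.06824.
Point estimate p̂₁ − p̂₂ = 0.2979 − 0.6128 = -0.3149.
-0.3149 ± 0.06824 → (-0.383, -0.247).

(-0.383, -0.247)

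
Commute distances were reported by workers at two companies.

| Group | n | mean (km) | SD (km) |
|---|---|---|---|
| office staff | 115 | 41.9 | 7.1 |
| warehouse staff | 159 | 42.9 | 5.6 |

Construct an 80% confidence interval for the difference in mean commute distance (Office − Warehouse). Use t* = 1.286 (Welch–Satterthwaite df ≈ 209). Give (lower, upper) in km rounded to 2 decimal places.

SE₁ = s₁/√n₁ = 7.1/√115 = 0.6621; SE₂ = 5.6/√159 = 0.4441.
Independent samples, unequal variances: SE_diff = √(SE₁² + SE₂²) = √(0.43837641 + 0.19722481) = 0.7972.
t* = 1.286, so margin of error = 1.286 × 0.7972 = 1.0252.
Difference in means = 41.9 − 42.9 = -1.0000.
-1.0000 ± 1.0252 → (-2.03, 0.03).

(-2.03, 0.03)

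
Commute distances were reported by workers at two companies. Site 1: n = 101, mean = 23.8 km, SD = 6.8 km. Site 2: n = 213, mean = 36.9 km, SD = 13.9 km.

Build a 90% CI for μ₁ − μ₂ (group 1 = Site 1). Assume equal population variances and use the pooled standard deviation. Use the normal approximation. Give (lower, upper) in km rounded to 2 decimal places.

(-15.50, -10.70)

Pooled variance s_p² = [100·6.8² + 212·13.9²] / (101+213−2) = 146.1042, so s_p = 12.0874.
SE_diff = s_p·√(1/n₁ + 1/n₂) = 12.0874·√(1/101 + 1/213) = 1.4603.
z* = 1.645; margin = 1.645 × 1.4603 = 2.4022.
Difference = 23.8 − 36.9 = -13.1000.
-13.1000 ± 2.4022 → (-15.50, -10.70).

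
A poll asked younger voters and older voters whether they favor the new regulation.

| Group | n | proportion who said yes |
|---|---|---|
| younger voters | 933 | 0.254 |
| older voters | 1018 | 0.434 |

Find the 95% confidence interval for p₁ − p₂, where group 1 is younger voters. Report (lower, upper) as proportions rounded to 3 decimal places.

SE₁ = √(p̂₁(1−p̂₁)/n₁) = √(0.2540·0.7460/933) = 0.01425; SE₂ = √(0.4340·0.5660/1018) = 0.01553.
Independent samples: SE of the difference = √(SE₁² + SE₂²) = √(0.0002030625 + 0.0002411809) = 0.02108.
z* for 95% confidence is 1.960, so the margin of error is 1.960 × 0.02108 = 0.04132.
Point estimate p̂₁ − p̂₂ = 0.2540 − 0.4340 = -0.1800.
-0.1800 ± 0.04132 → (-0.221, -0.139).

(-0.221, -0.139)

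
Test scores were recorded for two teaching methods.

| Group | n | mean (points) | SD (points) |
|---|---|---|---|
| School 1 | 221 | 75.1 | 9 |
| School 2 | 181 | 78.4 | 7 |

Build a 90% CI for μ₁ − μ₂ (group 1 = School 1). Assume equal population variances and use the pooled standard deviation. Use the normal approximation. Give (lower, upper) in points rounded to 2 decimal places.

(-4.65, -1.95)

Pooled variance s_p² = [220·9² + 180·7²] / (221+181−2) = 66.6000, so s_p = 8.1609.
SE_diff = s_p·√(1/n₁ + 1/n₂) = 8.1609·√(1/221 + 1/181) = 0.8181.
z* = 1.645; margin = 1.645 × 0.8181 = 1.3458.
Difference = 75.1 − 78.4 = -3.3000.
-3.3000 ± 1.3458 → (-4.65, -1.95).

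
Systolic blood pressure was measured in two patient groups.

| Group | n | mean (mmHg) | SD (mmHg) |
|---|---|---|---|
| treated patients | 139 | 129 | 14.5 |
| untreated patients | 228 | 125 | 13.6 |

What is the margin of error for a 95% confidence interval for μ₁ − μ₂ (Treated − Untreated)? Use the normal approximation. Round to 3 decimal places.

SE₁ = s₁/√n₁ = 14.5/√139 = 1.2299; SE₂ = 13.6/√228 = 0.9007.
Independent samples, unequal variances: SE_diff = √(SE₁² + SE₂²) = √(1.51265401 + 0.81126049) = 1.5244.
z* = 1.960, so margin of error = 1.960 × 1.5244 = 2.9878.

2.988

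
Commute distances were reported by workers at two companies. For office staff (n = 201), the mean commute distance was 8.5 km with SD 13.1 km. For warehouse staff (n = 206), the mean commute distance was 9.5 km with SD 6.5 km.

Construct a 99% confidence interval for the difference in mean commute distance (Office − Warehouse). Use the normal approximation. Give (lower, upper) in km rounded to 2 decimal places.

(-3.65, 1.65)

SE₁ = s₁/√n₁ = 13.1/√201 = 0.9240; SE₂ = 6.5/√206 = 0.4529.
Independent samples, unequal variances: SE_diff = √(SE₁² + SE₂²) = √(0.853776 + 0.20511841) = 1.0290.
z* = 2.576, so margin of error = 2.576 × 1.0290 = 2.6507.
Difference in means = 8.5 − 9.5 = -1.0000.
-1.0000 ± 2.6507 → (-3.65, 1.65).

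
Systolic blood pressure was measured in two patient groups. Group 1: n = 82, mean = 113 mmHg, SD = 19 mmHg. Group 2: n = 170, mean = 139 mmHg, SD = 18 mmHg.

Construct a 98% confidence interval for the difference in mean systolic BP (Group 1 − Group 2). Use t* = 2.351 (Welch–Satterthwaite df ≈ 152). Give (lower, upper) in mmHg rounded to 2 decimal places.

(-31.90, -20.10)

Per-group SEs: s₁/√n₁ = 19/√82 = 2.0982, s₂/√n₂ = 18/√170 = 1.3805.
Unpooled SE of the difference: √(4.40244324 + 1.90578025) = 2.5116.
Margin of error = t* · SE = 2.351 × 2.5116 = 5.9048.
x̄₁ − x̄₂ = 113 − 139 = -26.0000.
CI: -26.0000 ± 5.9048 = (-31.90, -20.10).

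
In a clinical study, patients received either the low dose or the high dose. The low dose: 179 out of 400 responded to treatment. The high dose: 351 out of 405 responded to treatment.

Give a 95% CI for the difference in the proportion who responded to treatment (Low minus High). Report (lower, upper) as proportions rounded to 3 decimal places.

First, p̂₁ = 179/400 = 0.4475; p̂₂ = 351/405 = 0.8667.
The two standard errors are √(0.4475×0.5525/400) = 0.02486 and √(0.8667×0.1333/405) = 0.01689.
Because the samples are independent, SE_diff = √(0.02486² + 0.01689²) = 0.03005.
Using z* = 1.960 for 95%, ME = 1.960 × 0.03005 = 0.05890.
p̂₁ − p̂₂ = -0.4192; interval -0.4192 ± 0.05890 gives (-0.478, -0.360).

(-0.478, -0.360)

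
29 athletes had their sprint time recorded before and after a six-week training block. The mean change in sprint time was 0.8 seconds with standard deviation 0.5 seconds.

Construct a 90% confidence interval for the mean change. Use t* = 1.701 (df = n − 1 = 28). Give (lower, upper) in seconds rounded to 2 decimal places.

This is a matched-pairs design, so SE = s_d/√n = 0.5/√29 = 0.0928.
Margin = 1.701 × 0.0928 = 0.1579; the interval is 0.8 ± 0.1579 = (0.64, 0.96).

(0.64, 0.96)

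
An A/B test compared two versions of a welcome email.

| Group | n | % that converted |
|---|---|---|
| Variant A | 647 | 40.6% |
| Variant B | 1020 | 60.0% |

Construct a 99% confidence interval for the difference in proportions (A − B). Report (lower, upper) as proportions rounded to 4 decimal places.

(-0.2575, -0.1305)

SE₁ = √(p̂₁(1−p̂₁)/n₁) = √(0.4060·0.5940/647) = 0.01931; SE₂ = √(0.6000·0.4000/1020) = 0.01534.
Independent samples: SE of the difference = √(SE₁² + SE₂²) = √(0.0003728761 + 0.0002353156) = 0.02466.
z* for 99% confidence is 2.576, so the margin of error is 2.576 × 0.02466 = 0.06352.
Point estimate p̂₁ − p̂₂ = 0.4060 − 0.6000 = -0.1940.
-0.1940 ± 0.06352 → (-0.2575, -0.1305).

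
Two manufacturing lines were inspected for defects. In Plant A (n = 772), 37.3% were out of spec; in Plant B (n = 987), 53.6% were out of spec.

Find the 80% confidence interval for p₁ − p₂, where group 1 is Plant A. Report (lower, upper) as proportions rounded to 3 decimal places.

(-0.193, -0.133)

The two standard errors are √(0.3730×0.6270/772) = 0.01741 and √(0.5360×0.4640/987) = 0.01587.
Because the samples are independent, SE_diff = √(0.01741² + 0.01587²) = 0.02356.
Using z* = 1.282 for 80%, ME = 1.282 × 0.02356 = 0.03020.
p̂₁ − p̂₂ = -0.1630; interval -0.1630 ± 0.03020 gives (-0.193, -0.133).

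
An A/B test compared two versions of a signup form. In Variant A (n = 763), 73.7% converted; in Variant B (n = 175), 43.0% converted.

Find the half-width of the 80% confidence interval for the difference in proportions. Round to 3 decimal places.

0.052

SE₁ = √(p̂₁(1−p̂₁)/n₁) = √(0.7370·0.2630/763) = 0.01594; SE₂ = √(0.4300·0.5700/175) = 0.03742.
Independent samples: SE of the difference = √(SE₁² + SE₂²) = √(0.0002540836 + 0.0014002564) = 0.04067.
z* for 80% confidence is 1.282, so the margin of error is 1.282 × 0.04067 = 0.05214.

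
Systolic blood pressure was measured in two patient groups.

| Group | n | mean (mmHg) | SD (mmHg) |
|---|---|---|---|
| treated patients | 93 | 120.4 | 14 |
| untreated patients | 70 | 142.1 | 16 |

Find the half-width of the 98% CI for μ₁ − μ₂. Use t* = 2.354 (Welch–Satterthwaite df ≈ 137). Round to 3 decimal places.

Per-group SEs: s₁/√n₁ = 14/√93 = 1.4517, s₂/√n₂ = 16/√70 = 1.9124.
Unpooled SE of the difference: √(2.10743289 + 3.65727376) = 2.4010.
Margin of error = t* · SE = 2.354 × 2.4010 = 5.6520.

5.652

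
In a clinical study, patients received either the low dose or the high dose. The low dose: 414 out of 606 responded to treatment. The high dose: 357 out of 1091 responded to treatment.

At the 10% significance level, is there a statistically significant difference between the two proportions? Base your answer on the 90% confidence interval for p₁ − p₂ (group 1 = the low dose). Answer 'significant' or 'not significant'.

Sample proportions: 414/606 = 0.6832, 357/1091 = 0.3272.
Each SE is √(p̂(1−p̂)/n): √(0.6832·0.3168/606) = 0.01890 and √(0.3272·0.6728/1091) = 0.01420.
SE(p̂₁ − p̂₂) = √(SE₁² + SE₂²) = √(0.00035721 + 0.00020164) = 0.02364, since the two samples are independent.
At 90% confidence z* = 1.645; margin = 1.645 × 0.02364 = 0.03889.
The difference is 0.6832 − 0.3272 = 0.3560, so the interval is 0.3560 ± 0.03889 = (0.31711, 0.39489).
The interval (0.31711, 0.39489) does not contain 0, so the difference is significant.

significant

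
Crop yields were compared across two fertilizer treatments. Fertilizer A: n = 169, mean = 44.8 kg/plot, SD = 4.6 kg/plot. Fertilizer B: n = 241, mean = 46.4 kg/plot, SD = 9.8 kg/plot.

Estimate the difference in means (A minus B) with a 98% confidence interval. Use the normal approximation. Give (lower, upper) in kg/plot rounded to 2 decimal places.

Standard errors of each mean: 4.6/√169 = 0.3538 and 9.8/√241 = 0.6313.
SE(x̄₁ − x̄₂) = √(0.3538² + 0.6313²) = 0.7237 for independent samples with unequal variances.
With z* = 2.326, the margin is 2.326 × 0.7237 = 1.6833.
x̄₁ − x̄₂ = 44.8 − 46.4 = -1.6000; the interval is -1.6000 ± 1.6833 = (-3.28, 0.08).

(-3.28, 0.08)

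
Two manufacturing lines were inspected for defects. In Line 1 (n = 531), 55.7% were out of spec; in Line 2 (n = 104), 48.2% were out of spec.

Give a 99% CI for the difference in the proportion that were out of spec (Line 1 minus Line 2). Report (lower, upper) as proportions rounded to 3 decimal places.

(-0.063, 0.213)

SE₁ = √(p̂₁(1−p̂₁)/n₁) = √(0.5570·0.4430/531) = 0.02156; SE₂ = √(0.4820·0.5180/104) = 0.04900.
Independent samples: SE of the difference = √(SE₁² + SE₂²) = √(0.0004648336 + 0.002401) = 0.05353.
z* for 99% confidence is 2.576, so the margin of error is 2.576 × 0.05353 = 0.13789.
Point estimate p̂₁ − p̂₂ = 0.5570 − 0.4820 = 0.0750.
0.0750 ± 0.13789 → (-0.063, 0.213).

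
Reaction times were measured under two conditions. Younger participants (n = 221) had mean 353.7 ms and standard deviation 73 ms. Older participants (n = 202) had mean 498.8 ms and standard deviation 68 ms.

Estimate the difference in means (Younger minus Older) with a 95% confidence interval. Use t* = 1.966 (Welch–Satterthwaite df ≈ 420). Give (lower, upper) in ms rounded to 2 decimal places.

(-158.58, -131.62)

Standard errors of each mean: 73/√221 = 4.9105 and 68/√202 = 4.7845.
SE(x̄₁ − x̄₂) = √(4.9105² + 4.7845²) = 6.8560 for independent samples with unequal variances.
With t* = 1.966, the margin is 1.966 × 6.8560 = 13.4789.
x̄₁ − x̄₂ = 353.7 − 498.8 = -145.1000; the interval is -145.1000 ± 13.4789 = (-158.58, -131.62).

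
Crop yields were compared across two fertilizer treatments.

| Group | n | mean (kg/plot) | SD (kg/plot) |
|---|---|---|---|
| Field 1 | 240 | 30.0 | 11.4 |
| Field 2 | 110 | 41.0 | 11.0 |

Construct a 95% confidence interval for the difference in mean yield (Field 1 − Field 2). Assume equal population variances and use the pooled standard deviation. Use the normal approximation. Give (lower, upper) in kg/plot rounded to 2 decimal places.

s_p = √[((n₁−1)s₁² + (n₂−1)s₂²)/(n₁+n₂−2)] = √[(239·11.4² + 109·11.0²)/348] = 11.2762.
SE = 11.2762·√(1/240 + 1/110) = 1.2984.
With z* = 1.960, margin = 1.960 × 1.2984 = 2.5449.
x̄₁ − x̄₂ = 30.0 − 41.0 = -11.0000; interval -11.0000 ± 2.5449 = (-13.54, -8.46).

(-13.54, -8.46)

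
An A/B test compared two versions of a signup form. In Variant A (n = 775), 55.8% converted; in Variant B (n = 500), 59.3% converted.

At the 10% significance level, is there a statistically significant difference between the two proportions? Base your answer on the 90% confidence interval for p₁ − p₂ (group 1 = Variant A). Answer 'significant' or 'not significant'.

not significant

SE₁ = √(p̂₁(1−p̂₁)/n₁) = √(0.5580·0.4420/775) = 0.01784; SE₂ = √(0.5930·0.4070/500) = 0.02197.
Independent samples: SE of the difference = √(SE₁² + SE₂²) = √(0.0003182656 + 0.0004826809) = 0.02830.
z* for 90% confidence is 1.645, so the margin of error is 1.645 × 0.02830 = 0.04655.
Point estimate p̂₁ − p̂₂ = 0.5580 − 0.5930 = -0.0350.
-0.0350 ± 0.04655 → (-0.08155, 0.01155).
The interval (-0.08155, 0.01155) contains 0, so the difference is not significant.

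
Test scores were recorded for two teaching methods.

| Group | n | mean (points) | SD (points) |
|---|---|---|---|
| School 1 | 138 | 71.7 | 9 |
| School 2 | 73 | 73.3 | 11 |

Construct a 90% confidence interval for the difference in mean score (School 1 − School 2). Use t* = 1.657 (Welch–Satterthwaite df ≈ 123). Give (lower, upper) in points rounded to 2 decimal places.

Per-group SEs: s₁/√n₁ = 9/√138 = 0.7661, s₂/√n₂ = 11/√73 = 1.2875.
Unpooled SE of the difference: √(0.58690921 + 1.65765625) = 1.4982.
Margin of error = t* · SE = 1.657 × 1.4982 = 2.4825.
x̄₁ − x̄₂ = 71.7 − 73.3 = -1.6000.
CI: -1.6000 ± 2.4825 = (-4.08, 0.88).

(-4.08, 0.88)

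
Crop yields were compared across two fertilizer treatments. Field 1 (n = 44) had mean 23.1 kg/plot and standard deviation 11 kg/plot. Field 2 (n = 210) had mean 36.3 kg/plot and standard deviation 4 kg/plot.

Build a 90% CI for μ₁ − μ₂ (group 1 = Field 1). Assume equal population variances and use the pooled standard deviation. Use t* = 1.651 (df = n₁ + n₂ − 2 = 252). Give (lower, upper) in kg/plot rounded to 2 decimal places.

s_p = √[((n₁−1)s₁² + (n₂−1)s₂²)/(n₁+n₂−2)] = √[(43·11² + 209·4²)/252] = 5.8238.
SE = 5.8238·√(1/44 + 1/210) = 0.9656.
With t* = 1.651, margin = 1.651 × 0.9656 = 1.5942.
x̄₁ − x̄₂ = 23.1 − 36.3 = -13.2000; interval -13.2000 ± 1.5942 = (-14.79, -11.61).

(-14.79, -11.61)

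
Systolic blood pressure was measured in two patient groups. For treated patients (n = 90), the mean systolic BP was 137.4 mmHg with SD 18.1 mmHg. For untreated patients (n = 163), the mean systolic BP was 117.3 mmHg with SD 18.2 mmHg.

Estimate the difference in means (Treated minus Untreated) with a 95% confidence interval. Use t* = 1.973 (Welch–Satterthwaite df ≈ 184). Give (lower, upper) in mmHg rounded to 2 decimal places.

Per-group SEs: s₁/√n₁ = 18.1/√90 = 1.9079, s₂/√n₂ = 18.2/√163 = 1.4255.
Unpooled SE of the difference: √(3.64008241 + 2.03205025) = 2.3816.
Margin of error = t* · SE = 1.973 × 2.3816 = 4.6989.
x̄₁ − x̄₂ = 137.4 − 117.3 = 20.1000.
CI: 20.1000 ± 4.6989 = (15.40, 24.80).

(15.40, 24.80)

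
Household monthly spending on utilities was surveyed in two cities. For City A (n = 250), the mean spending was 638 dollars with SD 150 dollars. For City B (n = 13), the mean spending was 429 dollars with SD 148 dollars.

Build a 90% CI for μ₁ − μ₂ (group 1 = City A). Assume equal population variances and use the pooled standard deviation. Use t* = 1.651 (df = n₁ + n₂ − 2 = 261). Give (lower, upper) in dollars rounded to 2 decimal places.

(138.59, 279.41)

s_p = √[((n₁−1)s₁² + (n₂−1)s₂²)/(n₁+n₂−2)] = √[(249·150² + 12·148²)/261] = 149.9086.
SE = 149.9086·√(1/250 + 1/13) = 42.6445.
With t* = 1.651, margin = 1.651 × 42.6445 = 70.4061.
x̄₁ − x̄₂ = 638 − 429 = 209.0000; interval 209.0000 ± 70.4061 = (138.59, 279.41).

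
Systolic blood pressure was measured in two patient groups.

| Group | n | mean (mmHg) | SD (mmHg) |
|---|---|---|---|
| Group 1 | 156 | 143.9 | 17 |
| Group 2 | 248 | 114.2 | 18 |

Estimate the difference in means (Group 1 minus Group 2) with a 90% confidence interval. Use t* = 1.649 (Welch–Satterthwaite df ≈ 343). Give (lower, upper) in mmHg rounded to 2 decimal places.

(26.77, 32.63)

Standard errors of each mean: 17/√156 = 1.3611 and 18/√248 = 1.1430.
SE(x̄₁ − x̄₂) = √(1.3611² + 1.1430²) = 1.7774 for independent samples with unequal variances.
With t* = 1.649, the margin is 1.649 × 1.7774 = 2.9309.
x̄₁ − x̄₂ = 143.9 − 114.2 = 29.7000; the interval is 29.7000 ± 2.9309 = (26.77, 32.63).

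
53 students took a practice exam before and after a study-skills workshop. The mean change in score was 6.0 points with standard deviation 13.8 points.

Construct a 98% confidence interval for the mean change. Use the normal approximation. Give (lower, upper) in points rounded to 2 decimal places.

(1.59, 10.41)

Paired design: SE = s_d/√n = 13.8/√53 = 1.8956.
z* = 2.326; margin of error = 2.326 × 1.8956 = 4.4092.
6.0 ± 4.4092 → (1.59, 10.41).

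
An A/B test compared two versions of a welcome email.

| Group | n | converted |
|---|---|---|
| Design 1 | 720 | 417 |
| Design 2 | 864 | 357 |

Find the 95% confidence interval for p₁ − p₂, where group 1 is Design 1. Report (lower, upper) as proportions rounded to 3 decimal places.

(0.117, 0.215)

p̂₁ = 417/720 = 0.5792 and p̂₂ = 357/864 = 0.4132.
SE₁ = √(p̂₁(1−p̂₁)/n₁) = √(0.5792·0.4208/720) = 0.01840; SE₂ = √(0.4132·0.5868/864) = 0.01675.
Independent samples: SE of the difference = √(SE₁² + SE₂²) = √(0.00033856 + 0.0002805625) = 0.02488.
z* for 95% confidence is 1.960, so the margin of error is 1.960 × 0.02488 = 0.04876.
Point estimate p̂₁ − p̂₂ = 0.5792 − 0.4132 = 0.1660.
0.1660 ± 0.04876 → (0.117, 0.215).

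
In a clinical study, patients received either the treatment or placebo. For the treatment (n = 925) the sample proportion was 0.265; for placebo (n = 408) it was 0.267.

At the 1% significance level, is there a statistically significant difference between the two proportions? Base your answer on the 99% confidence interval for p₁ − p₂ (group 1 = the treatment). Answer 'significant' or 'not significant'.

not significant

The two standard errors are √(0.2650×0.7350/925) = 0.01451 and √(0.2670×0.7330/408) = 0.02190.
Because the samples are independent, SE_diff = √(0.01451² + 0.02190²) = 0.02627.
Using z* = 2.576 for 99%, ME = 2.576 × 0.02627 = 0.06767.
p̂₁ − p̂₂ = -0.0020; interval -0.0020 ± 0.06767 gives (-0.06967, 0.06567).
The interval (-0.06967, 0.06567) contains 0, so the difference is not significant.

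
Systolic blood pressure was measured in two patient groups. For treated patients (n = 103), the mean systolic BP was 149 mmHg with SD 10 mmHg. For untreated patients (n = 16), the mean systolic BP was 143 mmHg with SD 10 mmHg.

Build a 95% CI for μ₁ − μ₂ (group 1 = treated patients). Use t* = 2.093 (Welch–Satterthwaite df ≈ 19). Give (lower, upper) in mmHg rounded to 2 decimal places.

(0.38, 11.62)

SE₁ = s₁/√n₁ = 10/√103 = 0.9853; SE₂ = 10/√16 = 2.5000.
Independent samples, unequal variances: SE_diff = √(SE₁² + SE₂²) = √(0.97081609 + 6.25) = 2.6872.
t* = 2.093, so margin of error = 2.093 × 2.6872 = 5.6243.
Difference in means = 149 − 143 = 6.0000.
6.0000 ± 5.6243 → (0.38, 11.62).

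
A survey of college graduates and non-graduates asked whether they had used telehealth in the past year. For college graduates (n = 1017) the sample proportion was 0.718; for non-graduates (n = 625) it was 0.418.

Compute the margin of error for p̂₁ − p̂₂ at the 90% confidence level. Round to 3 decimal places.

Each SE is √(p̂(1−p̂)/n): √(0.7180·0.2820/1017) = 0.01411 and √(0.4180·0.5820/625) = 0.01973.
SE(p̂₁ − p̂₂) = √(SE₁² + SE₂²) = √(0.0001990921 + 0.0003892729) = 0.02426, since the two samples are independent.
At 90% confidence z* = 1.645; margin = 1.645 × 0.02426 = 0.03991.

0.040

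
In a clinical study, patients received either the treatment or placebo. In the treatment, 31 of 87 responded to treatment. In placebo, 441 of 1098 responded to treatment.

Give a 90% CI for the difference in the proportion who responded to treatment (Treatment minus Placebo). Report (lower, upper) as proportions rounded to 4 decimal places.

First, p̂₁ = 31/87 = 0.3563; p̂₂ = 441/1098 = 0.4016.
The two standard errors are √(0.3563×0.6437/87) = 0.05134 and √(0.4016×0.5984/1098) = 0.01479.
Because the samples are independent, SE_diff = √(0.05134² + 0.01479²) = 0.05343.
Using z* = 1.645 for 90%, ME = 1.645 × 0.05343 = 0.08789.
p̂₁ − p̂₂ = -0.0453; interval -0.0453 ± 0.08789 gives (-0.1332, 0.0426).

(-0.1332, 0.0426)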